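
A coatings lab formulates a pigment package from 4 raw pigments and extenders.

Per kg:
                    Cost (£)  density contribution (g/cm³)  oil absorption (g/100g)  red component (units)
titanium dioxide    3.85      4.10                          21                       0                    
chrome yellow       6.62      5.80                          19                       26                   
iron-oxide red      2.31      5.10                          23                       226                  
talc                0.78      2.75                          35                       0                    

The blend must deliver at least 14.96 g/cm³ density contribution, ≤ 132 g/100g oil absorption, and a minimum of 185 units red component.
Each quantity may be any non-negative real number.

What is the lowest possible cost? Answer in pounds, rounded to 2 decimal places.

£5.45

This is a linear program. Let x1 = kg of titanium dioxide, x2 = kg of chrome yellow, x3 = kg of iron-oxide red, x4 = kg of talc.
Minimise 3.85x1 + 6.62x2 + 2.31x3 + 0.78x4 s.t.:
  4.1x1 + 5.8x2 + 5.1x3 + 2.75x4 ≥ 14.96   (density contribution)
  21x1 + 19x2 + 23x3 + 35x4 ≤ 132   (oil absorption)
  26x2 + 226x3 ≥ 185   (red component)
  x1, x2, x3, x4 ≥ 0.
At the optimum only iron-oxide red, talc are positive (titanium dioxide, chrome yellow = 0). The density contribution and oil absorption requirements are met with equality.
Solving gives x3 = 1.393, x4 = 2.856.
Hence cost = 2.31·1.393 + 0.78·2.856 = £5.4455.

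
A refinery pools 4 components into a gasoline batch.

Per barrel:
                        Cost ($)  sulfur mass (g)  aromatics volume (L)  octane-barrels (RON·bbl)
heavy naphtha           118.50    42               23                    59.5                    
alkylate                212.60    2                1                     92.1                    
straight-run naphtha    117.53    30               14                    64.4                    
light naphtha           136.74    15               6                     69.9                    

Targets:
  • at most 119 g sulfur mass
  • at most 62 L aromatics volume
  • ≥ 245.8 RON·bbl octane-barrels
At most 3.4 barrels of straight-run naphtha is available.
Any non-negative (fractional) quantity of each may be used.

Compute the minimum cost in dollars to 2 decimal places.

This is a linear program. Let x1 = barrels of heavy naphtha, x2 = barrels of alkylate, x3 = barrels of straight-run naphtha, x4 = barrels of light naphtha.
Minimize 118.5x1 + 212.6x2 + 117.53x3 + 136.74x4 s.t.:
  42x1 + 2x2 + 30x3 + 15x4 ≤ 119   (sulfur mass)
  23x1 + 1x2 + 14x3 + 6x4 ≤ 62   (aromatics volume)
  59.5x1 + 92.1x2 + 64.4x3 + 69.9x4 ≥ 245.8   (octane-barrels)
  x3 ≤ 3.4
  x1, x2, x3, x4 ≥ 0.
The optimal basis is {straight-run naphtha, light naphtha}; heavy naphtha, alkylate drop out. Binding constraints: octane-barrels and the straight-run naphtha cap.
Optimal quantities: straight-run naphtha = 3.4 barrels, light naphtha = 0.384 barrels.
Objective = 117.53·3.4 + 136.74·0.384 = 452.1102.

$452.11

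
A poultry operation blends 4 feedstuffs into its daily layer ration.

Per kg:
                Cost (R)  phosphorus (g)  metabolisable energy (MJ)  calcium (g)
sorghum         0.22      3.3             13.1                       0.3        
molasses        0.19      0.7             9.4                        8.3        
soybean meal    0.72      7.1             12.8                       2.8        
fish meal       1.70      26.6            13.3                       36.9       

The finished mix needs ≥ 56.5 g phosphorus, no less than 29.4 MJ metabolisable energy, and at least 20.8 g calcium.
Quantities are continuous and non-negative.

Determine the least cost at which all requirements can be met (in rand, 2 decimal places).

R3.61

Let x1 = kg of sorghum, x2 = kg of molasses, x3 = kg of soybean meal, x4 = kg of fish meal.
Minimise 0.22x1 + 0.19x2 + 0.72x3 + 1.7x4 subject to:
  3.3x1 + 0.7x2 + 7.1x3 + 26.6x4 ≥ 56.5   (phosphorus)
  13.1x1 + 9.4x2 + 12.8x3 + 13.3x4 ≥ 29.4   (metabolisable energy)
  0.3x1 + 8.3x2 + 2.8x3 + 36.9x4 ≥ 20.8   (calcium)
  x1, x2, x3, x4 ≥ 0.
The cheapest feasible vertex uses only sorghum, fish meal; molasses, soybean meal are not used. There the phosphorus and metabolisable energy constraints are tight.
That vertex is x1 = 0.1004, x4 = 2.112.
Hence cost = 0.22·0.1004 + 1.7·2.112 = R3.6125.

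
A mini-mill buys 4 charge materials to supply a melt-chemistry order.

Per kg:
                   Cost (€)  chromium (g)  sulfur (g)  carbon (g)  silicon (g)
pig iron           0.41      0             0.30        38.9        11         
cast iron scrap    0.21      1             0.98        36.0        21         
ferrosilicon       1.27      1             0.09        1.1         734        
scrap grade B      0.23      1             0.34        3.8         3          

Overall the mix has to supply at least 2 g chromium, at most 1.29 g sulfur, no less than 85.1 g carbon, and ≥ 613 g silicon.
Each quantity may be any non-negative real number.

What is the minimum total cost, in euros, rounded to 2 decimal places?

€1.95

Let x1 = kg of pig iron, x2 = kg of cast iron scrap, x3 = kg of ferrosilicon, x4 = kg of scrap grade B.
min 0.41x1 + 0.21x2 + 1.27x3 + 0.23x4 subject to:
  1x2 + 1x3 + 1x4 ≥ 2   (chromium)
  0.3x1 + 0.98x2 + 0.09x3 + 0.34x4 ≤ 1.29   (sulfur)
  38.9x1 + 36x2 + 1.1x3 + 3.8x4 ≥ 85.1   (carbon)
  11x1 + 21x2 + 734x3 + 3x4 ≥ 613   (silicon)
  x1, x2, x3, x4 ≥ 0.
The optimal mix uses every input. There the chromium, sulfur, carbon, silicon constraints are tight.
Solving gives x1 = 1.637, x2 = 0.4958, x3 = 0.7935, x4 = 0.7107.
Total cost: 0.41·1.637 + 0.21·0.4958 + 1.27·0.7935 + 0.23·0.7107 = 1.9465.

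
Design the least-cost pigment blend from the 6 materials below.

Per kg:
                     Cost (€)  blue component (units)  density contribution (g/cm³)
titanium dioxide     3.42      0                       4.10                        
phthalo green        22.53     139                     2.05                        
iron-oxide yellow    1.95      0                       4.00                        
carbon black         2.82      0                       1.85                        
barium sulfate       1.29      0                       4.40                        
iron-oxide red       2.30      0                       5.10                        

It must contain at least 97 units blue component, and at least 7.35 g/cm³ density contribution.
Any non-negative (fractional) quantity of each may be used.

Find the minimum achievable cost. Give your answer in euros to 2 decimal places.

€17.46

Set it up as a linear program. Let x1 = kg of titanium dioxide, x2 = kg of phthalo green, x3 = kg of iron-oxide yellow, x4 = kg of carbon black, x5 = kg of barium sulfate, x6 = kg of iron-oxide red.
Minimise 3.42x1 + 22.53x2 + 1.95x3 + 2.82x4 + 1.29x5 + 2.3x6 with:
  139x2 ≥ 97   (blue component)
  4.1x1 + 2.05x2 + 4x3 + 1.85x4 + 4.4x5 + 5.1x6 ≥ 7.35   (density contribution)
  x1, x2, x3, x4, x5, x6 ≥ 0.
The minimum-cost mix takes nothing from titanium dioxide, iron-oxide yellow, carbon black, iron-oxide red — only phthalo green, barium sulfate. The blue component and density contribution requirements are met with equality.
Solving gives x2 = 0.6978, x5 = 1.345.
Objective = 22.53·0.6978 + 1.29·1.345 = 17.4565.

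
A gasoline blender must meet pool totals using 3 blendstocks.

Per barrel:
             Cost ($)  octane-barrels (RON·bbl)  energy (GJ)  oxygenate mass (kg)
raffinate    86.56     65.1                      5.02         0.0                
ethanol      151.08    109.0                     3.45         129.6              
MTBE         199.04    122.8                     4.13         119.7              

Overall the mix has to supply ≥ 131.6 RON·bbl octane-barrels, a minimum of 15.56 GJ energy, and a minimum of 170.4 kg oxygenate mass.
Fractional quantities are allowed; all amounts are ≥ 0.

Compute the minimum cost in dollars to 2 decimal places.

$388.73

Let x1 = barrels of raffinate, x2 = barrels of ethanol, x3 = barrels of MTBE.
Minimize 86.56x1 + 151.08x2 + 199.04x3 s.t.:
  65.1x1 + 109x2 + 122.8x3 ≥ 131.6   (octane-barrels)
  5.02x1 + 3.45x2 + 4.13x3 ≥ 15.56   (energy)
  129.6x2 + 119.7x3 ≥ 170.4   (oxygenate mass)
  x1, x2, x3 ≥ 0.
The cheapest feasible vertex uses only raffinate, ethanol; MTBE is not used. There the energy and oxygenate mass constraints are tight.
So raffinate = 2.196 barrels, ethanol = 1.3148 barrels.
Objective = 86.56·2.196 + 151.08·1.3148 = 388.7257.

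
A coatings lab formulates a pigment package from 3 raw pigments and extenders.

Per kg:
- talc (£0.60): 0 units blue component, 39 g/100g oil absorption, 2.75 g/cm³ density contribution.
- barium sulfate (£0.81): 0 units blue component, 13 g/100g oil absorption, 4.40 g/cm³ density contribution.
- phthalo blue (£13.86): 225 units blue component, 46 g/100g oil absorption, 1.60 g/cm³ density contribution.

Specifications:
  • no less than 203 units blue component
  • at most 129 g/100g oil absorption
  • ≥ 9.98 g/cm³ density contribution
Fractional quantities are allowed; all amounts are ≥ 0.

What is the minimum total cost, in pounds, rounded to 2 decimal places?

This is a linear program. Let x1 = kg of talc, x2 = kg of barium sulfate, x3 = kg of phthalo blue.
Minimise 0.6x1 + 0.81x2 + 13.86x3 s.t.:
  225x3 ≥ 203   (blue component)
  39x1 + 13x2 + 46x3 ≤ 129   (oil absorption)
  2.75x1 + 4.4x2 + 1.6x3 ≥ 9.98   (density contribution)
  x1, x2, x3 ≥ 0.
At the optimum only barium sulfate, phthalo blue are positive (talc = 0). Binding constraints: blue component and density contribution.
Optimal quantities: barium sulfate = 1.94 kg, phthalo blue = 0.9022 kg.
Total cost: 0.81·1.94 + 13.86·0.9022 = 14.0759.

£14.08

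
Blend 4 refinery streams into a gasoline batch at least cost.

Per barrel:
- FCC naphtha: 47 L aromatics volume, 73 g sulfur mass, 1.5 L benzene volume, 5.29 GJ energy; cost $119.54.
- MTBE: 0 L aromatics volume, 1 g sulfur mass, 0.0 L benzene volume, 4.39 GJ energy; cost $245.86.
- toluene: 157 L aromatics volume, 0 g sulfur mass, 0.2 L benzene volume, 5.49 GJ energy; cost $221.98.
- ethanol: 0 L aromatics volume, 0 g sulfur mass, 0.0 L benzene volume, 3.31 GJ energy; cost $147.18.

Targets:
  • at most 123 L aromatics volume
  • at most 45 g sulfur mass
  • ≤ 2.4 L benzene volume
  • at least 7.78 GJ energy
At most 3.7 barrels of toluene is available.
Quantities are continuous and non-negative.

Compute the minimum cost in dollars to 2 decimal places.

Set it up as a linear program. Let x1 = barrels of FCC naphtha, x2 = barrels of MTBE, x3 = barrels of toluene, x4 = barrels of ethanol.
Minimize 119.54x1 + 245.86x2 + 221.98x3 + 147.18x4 with:
  47x1 + 157x3 ≤ 123   (aromatics volume)
  73x1 + 1x2 ≤ 45   (sulfur mass)
  1.5x1 + 0.2x3 ≤ 2.4   (benzene volume)
  5.29x1 + 4.39x2 + 5.49x3 + 3.31x4 ≥ 7.78   (energy)
  x3 ≤ 3.7
  x1, x2, x3, x4 ≥ 0.
The minimum-cost mix takes nothing from MTBE — only FCC naphtha, toluene, ethanol. Binding constraints: aromatics volume, sulfur mass, energy.
So FCC naphtha = 0.61644 barrels, toluene = 0.5989 barrels, ethanol = 0.37193 barrels.
Cost = 119.54·0.61644 + 221.98·0.5989 + 147.18·0.37193 = 261.3737.

$261.37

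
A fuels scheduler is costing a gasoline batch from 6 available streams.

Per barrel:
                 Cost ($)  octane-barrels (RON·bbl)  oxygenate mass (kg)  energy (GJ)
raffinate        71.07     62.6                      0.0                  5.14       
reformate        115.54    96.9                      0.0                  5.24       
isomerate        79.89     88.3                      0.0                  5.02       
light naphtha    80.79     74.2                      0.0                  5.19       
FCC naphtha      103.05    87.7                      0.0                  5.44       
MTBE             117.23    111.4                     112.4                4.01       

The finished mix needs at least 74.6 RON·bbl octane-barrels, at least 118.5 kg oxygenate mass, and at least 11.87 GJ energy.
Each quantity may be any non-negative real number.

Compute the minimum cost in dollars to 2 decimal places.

$229.26

Let x1 = barrels of raffinate, x2 = barrels of reformate, x3 = barrels of isomerate, x4 = barrels of light naphtha, x5 = barrels of FCC naphtha, x6 = barrels of MTBE.
Minimise 71.07x1 + 115.54x2 + 79.89x3 + 80.79x4 + 103.05x5 + 117.23x6 s.t.:
  62.6x1 + 96.9x2 + 88.3x3 + 74.2x4 + 87.7x5 + 111.4x6 ≥ 74.6   (octane-barrels)
  112.4x6 ≥ 118.5   (oxygenate mass)
  5.14x1 + 5.24x2 + 5.02x3 + 5.19x4 + 5.44x5 + 4.01x6 ≥ 11.87   (energy)
  x1, x2, x3, x4, x5, x6 ≥ 0.
The minimum-cost mix takes nothing from reformate, isomerate, light naphtha, FCC naphtha — only raffinate, MTBE. There the oxygenate mass and energy constraints are tight.
Optimal quantities: raffinate = 1.4868 barrels, MTBE = 1.0543 barrels.
Hence cost = 71.07·1.4868 + 117.23·1.0543 = $229.2625.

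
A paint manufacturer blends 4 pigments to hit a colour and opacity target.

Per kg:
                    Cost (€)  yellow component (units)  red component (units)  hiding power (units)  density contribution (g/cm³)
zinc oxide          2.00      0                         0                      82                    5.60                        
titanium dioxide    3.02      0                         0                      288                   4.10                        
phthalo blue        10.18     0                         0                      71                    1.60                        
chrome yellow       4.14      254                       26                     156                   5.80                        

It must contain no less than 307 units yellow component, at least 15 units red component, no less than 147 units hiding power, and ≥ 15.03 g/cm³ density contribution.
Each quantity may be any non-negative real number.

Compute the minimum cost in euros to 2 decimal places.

€7.87

This is a linear program. Let x1 = kg of zinc oxide, x2 = kg of titanium dioxide, x3 = kg of phthalo blue, x4 = kg of chrome yellow.
min 2x1 + 3.02x2 + 10.18x3 + 4.14x4 with:
  254x4 ≥ 307   (yellow component)
  26x4 ≥ 15   (red component)
  82x1 + 288x2 + 71x3 + 156x4 ≥ 147   (hiding power)
  5.6x1 + 4.1x2 + 1.6x3 + 5.8x4 ≥ 15.03   (density contribution)
  x1, x2, x3, x4 ≥ 0.
The minimum-cost mix takes nothing from titanium dioxide, phthalo blue — only zinc oxide, chrome yellow. There the yellow component and density contribution constraints are tight.
Solving gives x1 = 1.432, x4 = 1.209.
Cost = 2·1.432 + 4.14·1.209 = 7.8693.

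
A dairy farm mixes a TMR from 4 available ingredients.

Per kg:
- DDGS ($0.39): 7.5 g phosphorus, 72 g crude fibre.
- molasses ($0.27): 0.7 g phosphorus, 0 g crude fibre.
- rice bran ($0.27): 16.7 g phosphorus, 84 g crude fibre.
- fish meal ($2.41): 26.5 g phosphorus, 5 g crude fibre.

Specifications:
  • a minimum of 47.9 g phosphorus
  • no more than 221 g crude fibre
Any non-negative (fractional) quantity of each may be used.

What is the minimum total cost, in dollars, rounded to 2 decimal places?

Let x1 = kg of DDGS, x2 = kg of molasses, x3 = kg of rice bran, x4 = kg of fish meal.
min 0.39x1 + 0.27x2 + 0.27x3 + 2.41x4 s.t.:
  7.5x1 + 0.7x2 + 16.7x3 + 26.5x4 ≥ 47.9   (phosphorus)
  72x1 + 84x3 + 5x4 ≤ 221   (crude fibre)
  x1, x2, x3, x4 ≥ 0.
At the optimum only rice bran, fish meal are positive (DDGS, molasses = 0). There the phosphorus and crude fibre constraints are tight.
That vertex is x3 = 2.622, x4 = 0.1554.
Total cost: 0.27·2.622 + 2.41·0.1554 = 1.0825.

$1.08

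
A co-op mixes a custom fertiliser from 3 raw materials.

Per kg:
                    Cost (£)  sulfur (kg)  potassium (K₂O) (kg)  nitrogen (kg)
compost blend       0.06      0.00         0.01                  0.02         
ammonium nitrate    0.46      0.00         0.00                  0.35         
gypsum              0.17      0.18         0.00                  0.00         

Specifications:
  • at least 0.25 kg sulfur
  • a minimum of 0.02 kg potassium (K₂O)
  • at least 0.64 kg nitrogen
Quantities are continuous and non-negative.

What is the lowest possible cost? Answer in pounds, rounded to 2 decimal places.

£1.14

Let x1 = kg of compost blend, x2 = kg of ammonium nitrate, x3 = kg of gypsum.
Minimise 0.06x1 + 0.46x2 + 0.17x3 s.t.:
  0.18x3 ≥ 0.25   (sulfur)
  0.01x1 ≥ 0.02   (potassium (K₂O))
  0.02x1 + 0.35x2 ≥ 0.64   (nitrogen)
  x1, x2, x3 ≥ 0.
All 3 inputs are positive at the optimum. The sulfur, potassium (K₂O), nitrogen requirements are met with equality.
So compost blend = 2 kg, ammonium nitrate = 1.714 kg, gypsum = 1.389 kg.
Objective = 0.06·2 + 0.46·1.714 + 0.17·1.389 = 1.1446.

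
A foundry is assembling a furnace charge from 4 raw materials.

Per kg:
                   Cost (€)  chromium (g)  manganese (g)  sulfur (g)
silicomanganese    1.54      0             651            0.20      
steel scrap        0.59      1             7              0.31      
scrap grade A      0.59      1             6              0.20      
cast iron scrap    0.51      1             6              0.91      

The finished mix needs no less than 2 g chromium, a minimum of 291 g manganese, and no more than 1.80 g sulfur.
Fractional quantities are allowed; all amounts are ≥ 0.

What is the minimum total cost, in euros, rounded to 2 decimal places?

€1.69

This is a linear program. Let x1 = kg of silicomanganese, x2 = kg of steel scrap, x3 = kg of scrap grade A, x4 = kg of cast iron scrap.
Minimize 1.54x1 + 0.59x2 + 0.59x3 + 0.51x4 with:
  1x2 + 1x3 + 1x4 ≥ 2   (chromium)
  651x1 + 7x2 + 6x3 + 6x4 ≥ 291   (manganese)
  0.2x1 + 0.31x2 + 0.2x3 + 0.91x4 ≤ 1.8   (sulfur)
  x1, x2, x3, x4 ≥ 0.
The cheapest feasible vertex uses only silicomanganese, scrap grade A, cast iron scrap; steel scrap is not used. The chromium, manganese, sulfur requirements are met with equality.
Optimal quantities: silicomanganese = 0.4286 kg, scrap grade A = 0.1489 kg, cast iron scrap = 1.851 kg.
Cost = 1.54·0.4286 + 0.59·0.1489 + 0.51·1.851 = 1.6919.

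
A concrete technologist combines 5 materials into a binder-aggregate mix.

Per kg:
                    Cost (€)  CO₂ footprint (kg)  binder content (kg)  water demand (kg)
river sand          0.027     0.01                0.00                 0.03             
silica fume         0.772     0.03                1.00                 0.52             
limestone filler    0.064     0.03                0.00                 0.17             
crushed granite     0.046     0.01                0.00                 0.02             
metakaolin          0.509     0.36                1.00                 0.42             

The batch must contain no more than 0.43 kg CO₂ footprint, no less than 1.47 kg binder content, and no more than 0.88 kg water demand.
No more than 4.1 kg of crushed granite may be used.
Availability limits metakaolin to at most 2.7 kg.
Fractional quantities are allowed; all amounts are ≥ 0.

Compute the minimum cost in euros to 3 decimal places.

€0.827

Let x1 = kg of river sand, x2 = kg of silica fume, x3 = kg of limestone filler, x4 = kg of crushed granite, x5 = kg of metakaolin.
Minimize 0.027x1 + 0.772x2 + 0.064x3 + 0.046x4 + 0.509x5 subject to:
  0.01x1 + 0.03x2 + 0.03x3 + 0.01x4 + 0.36x5 ≤ 0.43   (CO₂ footprint)
  1x2 + 1x5 ≥ 1.47   (binder content)
  0.03x1 + 0.52x2 + 0.17x3 + 0.02x4 + 0.42x5 ≤ 0.88   (water demand)
  x4 ≤ 4.1
  x5 ≤ 2.7
  x1, x2, x3, x4, x5 ≥ 0.
The optimal basis is {silica fume, metakaolin}; river sand, limestone filler, crushed granite drop out. The CO₂ footprint and binder content requirements are met with equality.
So silica fume = 0.3006 kg, metakaolin = 1.169 kg.
Total cost: 0.772·0.3006 + 0.509·1.169 = 0.82708.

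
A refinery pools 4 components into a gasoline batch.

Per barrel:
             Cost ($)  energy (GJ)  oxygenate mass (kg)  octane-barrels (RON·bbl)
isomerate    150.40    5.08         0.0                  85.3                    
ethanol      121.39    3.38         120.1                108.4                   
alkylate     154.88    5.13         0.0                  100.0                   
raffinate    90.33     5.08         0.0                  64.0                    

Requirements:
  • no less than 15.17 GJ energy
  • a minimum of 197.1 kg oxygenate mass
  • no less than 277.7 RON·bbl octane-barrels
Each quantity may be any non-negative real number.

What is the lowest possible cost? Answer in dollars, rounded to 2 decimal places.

Let x1 = barrels of isomerate, x2 = barrels of ethanol, x3 = barrels of alkylate, x4 = barrels of raffinate.
min 150.4x1 + 121.39x2 + 154.88x3 + 90.33x4 subject to:
  5.08x1 + 3.38x2 + 5.13x3 + 5.08x4 ≥ 15.17   (energy)
  120.1x2 ≥ 197.1   (oxygenate mass)
  85.3x1 + 108.4x2 + 100x3 + 64x4 ≥ 277.7   (octane-barrels)
  x1, x2, x3, x4 ≥ 0.
The minimum-cost mix takes nothing from isomerate, alkylate — only ethanol, raffinate. The energy and oxygenate mass requirements are met with equality.
Optimal quantities: ethanol = 1.6411 barrels, raffinate = 1.8943 barrels.
Objective = 121.39·1.6411 + 90.33·1.8943 = 370.3252.

$370.33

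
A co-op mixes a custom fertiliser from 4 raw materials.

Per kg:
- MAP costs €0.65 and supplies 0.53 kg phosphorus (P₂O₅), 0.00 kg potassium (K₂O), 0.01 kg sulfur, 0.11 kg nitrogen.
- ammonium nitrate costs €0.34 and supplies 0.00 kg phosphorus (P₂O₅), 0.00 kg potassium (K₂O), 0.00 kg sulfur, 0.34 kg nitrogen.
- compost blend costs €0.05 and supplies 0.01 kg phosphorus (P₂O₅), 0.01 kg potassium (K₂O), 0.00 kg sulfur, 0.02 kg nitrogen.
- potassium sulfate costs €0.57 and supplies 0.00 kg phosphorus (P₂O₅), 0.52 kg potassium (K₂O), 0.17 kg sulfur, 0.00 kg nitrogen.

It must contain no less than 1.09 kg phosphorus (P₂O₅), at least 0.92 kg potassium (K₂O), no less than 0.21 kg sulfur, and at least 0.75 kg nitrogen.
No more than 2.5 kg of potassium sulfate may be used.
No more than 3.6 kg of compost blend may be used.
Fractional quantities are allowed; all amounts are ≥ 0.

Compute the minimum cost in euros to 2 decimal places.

This is a linear program. Let x1 = kg of MAP, x2 = kg of ammonium nitrate, x3 = kg of compost blend, x4 = kg of potassium sulfate.
Minimise 0.65x1 + 0.34x2 + 0.05x3 + 0.57x4 subject to:
  0.53x1 + 0.01x3 ≥ 1.09   (phosphorus (P₂O₅))
  0.01x3 + 0.52x4 ≥ 0.92   (potassium (K₂O))
  0.01x1 + 0.17x4 ≥ 0.21   (sulfur)
  0.11x1 + 0.34x2 + 0.02x3 ≥ 0.75   (nitrogen)
  x4 ≤ 2.5
  x3 ≤ 3.6
  x1, x2, x3, x4 ≥ 0.
At the optimum only MAP, ammonium nitrate, potassium sulfate are positive (compost blend = 0). There the phosphorus (P₂O₅), potassium (K₂O), nitrogen constraints are tight.
That vertex is x1 = 2.057, x2 = 1.541, x4 = 1.769.
Hence cost = 0.65·2.057 + 0.34·1.541 + 0.57·1.769 = €2.8693.

€2.87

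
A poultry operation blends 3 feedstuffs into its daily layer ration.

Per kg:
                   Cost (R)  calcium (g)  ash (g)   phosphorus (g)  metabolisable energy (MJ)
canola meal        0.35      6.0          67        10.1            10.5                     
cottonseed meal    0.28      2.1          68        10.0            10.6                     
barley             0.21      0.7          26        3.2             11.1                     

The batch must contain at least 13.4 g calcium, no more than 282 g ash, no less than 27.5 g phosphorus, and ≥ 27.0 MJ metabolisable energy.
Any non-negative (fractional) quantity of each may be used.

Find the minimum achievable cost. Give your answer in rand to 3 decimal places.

R0.902

This is a linear program. Let x1 = kg of canola meal, x2 = kg of cottonseed meal, x3 = kg of barley.
Minimise 0.35x1 + 0.28x2 + 0.21x3 with:
  6x1 + 2.1x2 + 0.7x3 ≥ 13.4   (calcium)
  67x1 + 68x2 + 26x3 ≤ 282   (ash)
  10.1x1 + 10x2 + 3.2x3 ≥ 27.5   (phosphorus)
  10.5x1 + 10.6x2 + 11.1x3 ≥ 27   (metabolisable energy)
  x1, x2, x3 ≥ 0.
The cheapest feasible vertex uses only canola meal, cottonseed meal; barley is not used. Binding constraints: calcium and phosphorus.
So canola meal = 1.966 kg, cottonseed meal = 0.7646 kg.
Total cost: 0.35·1.966 + 0.28·0.7646 = 0.90219.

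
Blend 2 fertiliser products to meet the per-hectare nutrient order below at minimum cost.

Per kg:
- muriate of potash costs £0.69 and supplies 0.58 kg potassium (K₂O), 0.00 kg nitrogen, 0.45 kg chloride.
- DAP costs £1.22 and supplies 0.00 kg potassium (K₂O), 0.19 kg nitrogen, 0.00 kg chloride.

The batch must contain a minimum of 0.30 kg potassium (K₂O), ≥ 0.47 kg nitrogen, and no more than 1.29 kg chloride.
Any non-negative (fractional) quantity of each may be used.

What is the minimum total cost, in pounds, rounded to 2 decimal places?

This is a linear program. Let x1 = kg of muriate of potash, x2 = kg of DAP.
Minimize 0.69x1 + 1.22x2 with:
  0.58x1 ≥ 0.3   (potassium (K₂O))
  0.19x2 ≥ 0.47   (nitrogen)
  0.45x1 ≤ 1.29   (chloride)
  x1, x2 ≥ 0.
Both inputs are positive at the optimum. The potassium (K₂O) and nitrogen requirements are met with equality.
Solving gives x1 = 0.51724, x2 = 2.4737.
Hence cost = 0.69·0.51724 + 1.22·2.4737 = £3.3748.

£3.37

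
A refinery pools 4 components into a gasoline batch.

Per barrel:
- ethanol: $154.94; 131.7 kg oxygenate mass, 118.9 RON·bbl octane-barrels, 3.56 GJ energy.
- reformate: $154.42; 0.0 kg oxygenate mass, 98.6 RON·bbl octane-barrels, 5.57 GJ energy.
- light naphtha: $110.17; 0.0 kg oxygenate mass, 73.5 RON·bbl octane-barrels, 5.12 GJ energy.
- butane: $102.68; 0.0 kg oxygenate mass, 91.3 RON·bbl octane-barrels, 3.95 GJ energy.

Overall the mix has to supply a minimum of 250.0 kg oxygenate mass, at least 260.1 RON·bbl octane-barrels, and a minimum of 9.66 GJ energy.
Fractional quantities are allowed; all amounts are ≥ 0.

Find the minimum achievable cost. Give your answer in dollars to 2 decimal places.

$356.56

This is a linear program. Let x1 = barrels of ethanol, x2 = barrels of reformate, x3 = barrels of light naphtha, x4 = barrels of butane.
min 154.94x1 + 154.42x2 + 110.17x3 + 102.68x4 subject to:
  131.7x1 ≥ 250   (oxygenate mass)
  118.9x1 + 98.6x2 + 73.5x3 + 91.3x4 ≥ 260.1   (octane-barrels)
  3.56x1 + 5.57x2 + 5.12x3 + 3.95x4 ≥ 9.66   (energy)
  x1, x2, x3, x4 ≥ 0.
The minimum-cost mix takes nothing from reformate, butane — only ethanol, light naphtha. The oxygenate mass and energy requirements are met with equality.
So ethanol = 1.89825 barrels, light naphtha = 0.566839 barrels.
Hence cost = 154.94·1.89825 + 110.17·0.566839 = $356.5635.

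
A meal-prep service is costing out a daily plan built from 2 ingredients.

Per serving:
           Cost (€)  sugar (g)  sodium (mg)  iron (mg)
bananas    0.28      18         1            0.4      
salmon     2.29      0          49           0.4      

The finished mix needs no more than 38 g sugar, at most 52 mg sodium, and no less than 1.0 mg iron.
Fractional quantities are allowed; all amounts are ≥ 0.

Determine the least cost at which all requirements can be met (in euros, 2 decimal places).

Let x1 = servings of bananas, x2 = servings of salmon.
min 0.28x1 + 2.29x2 s.t.:
  18x1 ≤ 38   (sugar)
  1x1 + 49x2 ≤ 52   (sodium)
  0.4x1 + 0.4x2 ≥ 1   (iron)
  x1, x2 ≥ 0.
Both inputs are positive at the optimum. Binding constraints: sugar and iron.
So bananas = 2.111 servings, salmon = 0.3889 servings.
Cost = 0.28·2.111 + 2.29·0.3889 = 1.4817.

€1.48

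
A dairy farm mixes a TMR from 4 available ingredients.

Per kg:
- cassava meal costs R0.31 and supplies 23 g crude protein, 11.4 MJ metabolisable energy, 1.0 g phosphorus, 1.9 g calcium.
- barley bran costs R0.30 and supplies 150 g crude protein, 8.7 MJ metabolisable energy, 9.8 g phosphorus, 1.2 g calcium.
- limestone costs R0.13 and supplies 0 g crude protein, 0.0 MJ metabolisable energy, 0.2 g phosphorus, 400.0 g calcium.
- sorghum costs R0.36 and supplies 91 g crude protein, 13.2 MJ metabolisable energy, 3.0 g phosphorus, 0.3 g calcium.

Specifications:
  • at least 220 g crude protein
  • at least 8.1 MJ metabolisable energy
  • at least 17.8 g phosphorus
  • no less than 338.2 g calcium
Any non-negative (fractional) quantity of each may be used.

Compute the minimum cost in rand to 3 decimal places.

R0.649

Let x1 = kg of cassava meal, x2 = kg of barley bran, x3 = kg of limestone, x4 = kg of sorghum.
Minimize 0.31x1 + 0.3x2 + 0.13x3 + 0.36x4 with:
  23x1 + 150x2 + 91x4 ≥ 220   (crude protein)
  11.4x1 + 8.7x2 + 13.2x4 ≥ 8.1   (metabolisable energy)
  1x1 + 9.8x2 + 0.2x3 + 3x4 ≥ 17.8   (phosphorus)
  1.9x1 + 1.2x2 + 400x3 + 0.3x4 ≥ 338.2   (calcium)
  x1, x2, x3, x4 ≥ 0.
The cheapest feasible vertex uses only barley bran, limestone; cassava meal, sorghum are not used. The phosphorus and calcium requirements are met with equality.
That vertex is x2 = 1.799, x3 = 0.8401.
Hence cost = 0.3·1.799 + 0.13·0.8401 = R0.64891.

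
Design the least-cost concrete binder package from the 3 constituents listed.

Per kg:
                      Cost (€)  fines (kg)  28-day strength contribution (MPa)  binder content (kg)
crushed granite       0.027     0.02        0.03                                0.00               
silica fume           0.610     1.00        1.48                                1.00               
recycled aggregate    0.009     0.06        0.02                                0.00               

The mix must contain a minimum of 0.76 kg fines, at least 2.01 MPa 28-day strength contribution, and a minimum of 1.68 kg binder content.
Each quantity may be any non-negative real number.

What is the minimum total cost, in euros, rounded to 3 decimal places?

€1.025

This is a linear program. Let x1 = kg of crushed granite, x2 = kg of silica fume, x3 = kg of recycled aggregate.
Minimise 0.027x1 + 0.61x2 + 0.009x3 subject to:
  0.02x1 + 1x2 + 0.06x3 ≥ 0.76   (fines)
  0.03x1 + 1.48x2 + 0.02x3 ≥ 2.01   (28-day strength contribution)
  1x2 ≥ 1.68   (binder content)
  x1, x2, x3 ≥ 0.
The cheapest feasible vertex uses only silica fume; crushed granite, recycled aggregate are not used. Binding constraint: binder content.
Solving gives x2 = 1.68.
Objective = 0.61·1.68 = 1.02480.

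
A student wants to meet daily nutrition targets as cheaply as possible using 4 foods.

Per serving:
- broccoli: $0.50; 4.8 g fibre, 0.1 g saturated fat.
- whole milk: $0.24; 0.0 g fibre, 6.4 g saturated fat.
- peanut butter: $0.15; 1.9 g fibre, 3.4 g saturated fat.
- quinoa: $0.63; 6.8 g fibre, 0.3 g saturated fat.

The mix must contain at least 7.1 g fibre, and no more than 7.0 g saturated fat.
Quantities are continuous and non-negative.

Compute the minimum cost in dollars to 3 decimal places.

$0.605

This is a linear program. Let x1 = servings of broccoli, x2 = servings of whole milk, x3 = servings of peanut butter, x4 = servings of quinoa.
min 0.5x1 + 0.24x2 + 0.15x3 + 0.63x4 s.t.:
  4.8x1 + 1.9x3 + 6.8x4 ≥ 7.1   (fibre)
  0.1x1 + 6.4x2 + 3.4x3 + 0.3x4 ≤ 7   (saturated fat)
  x1, x2, x3, x4 ≥ 0.
The cheapest feasible vertex uses only peanut butter, quinoa; broccoli, whole milk are not used. Binding constraints: fibre and saturated fat.
So peanut butter = 2.016 servings, quinoa = 0.4807 servings.
Cost = 0.15·2.016 + 0.63·0.4807 = 0.60524.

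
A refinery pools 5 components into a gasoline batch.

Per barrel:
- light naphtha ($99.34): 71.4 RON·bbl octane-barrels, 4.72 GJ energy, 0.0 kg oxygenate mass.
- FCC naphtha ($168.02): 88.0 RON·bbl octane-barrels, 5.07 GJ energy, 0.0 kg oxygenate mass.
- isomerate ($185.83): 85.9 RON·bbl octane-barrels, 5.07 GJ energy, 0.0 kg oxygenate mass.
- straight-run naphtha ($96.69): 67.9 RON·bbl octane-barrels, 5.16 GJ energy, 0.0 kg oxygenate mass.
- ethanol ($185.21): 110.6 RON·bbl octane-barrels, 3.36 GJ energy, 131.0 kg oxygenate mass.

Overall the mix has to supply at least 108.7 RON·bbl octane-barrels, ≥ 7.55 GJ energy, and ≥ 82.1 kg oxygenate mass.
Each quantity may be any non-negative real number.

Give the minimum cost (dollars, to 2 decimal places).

Let x1 = barrels of light naphtha, x2 = barrels of FCC naphtha, x3 = barrels of isomerate, x4 = barrels of straight-run naphtha, x5 = barrels of ethanol.
Minimize 99.34x1 + 168.02x2 + 185.83x3 + 96.69x4 + 185.21x5 with:
  71.4x1 + 88x2 + 85.9x3 + 67.9x4 + 110.6x5 ≥ 108.7   (octane-barrels)
  4.72x1 + 5.07x2 + 5.07x3 + 5.16x4 + 3.36x5 ≥ 7.55   (energy)
  131x5 ≥ 82.1   (oxygenate mass)
  x1, x2, x3, x4, x5 ≥ 0.
The cheapest feasible vertex uses only straight-run naphtha, ethanol; light naphtha, FCC naphtha, isomerate are not used. There the energy and oxygenate mass constraints are tight.
Optimal quantities: straight-run naphtha = 1.0551 barrels, ethanol = 0.62672 barrels.
Total cost: 96.69·1.0551 + 185.21·0.62672 = 218.0924.

$218.09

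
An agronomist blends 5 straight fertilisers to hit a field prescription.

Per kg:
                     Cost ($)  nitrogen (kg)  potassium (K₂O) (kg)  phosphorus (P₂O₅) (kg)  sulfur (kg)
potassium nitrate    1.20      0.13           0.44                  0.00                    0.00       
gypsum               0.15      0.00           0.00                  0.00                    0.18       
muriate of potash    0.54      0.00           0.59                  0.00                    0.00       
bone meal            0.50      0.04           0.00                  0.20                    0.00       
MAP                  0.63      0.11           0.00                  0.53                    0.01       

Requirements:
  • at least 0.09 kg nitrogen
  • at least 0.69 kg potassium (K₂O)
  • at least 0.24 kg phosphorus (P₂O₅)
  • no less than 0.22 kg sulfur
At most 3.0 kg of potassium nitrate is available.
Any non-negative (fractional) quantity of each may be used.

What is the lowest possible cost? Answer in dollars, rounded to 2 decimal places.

$1.32

Let x1 = kg of potassium nitrate, x2 = kg of gypsum, x3 = kg of muriate of potash, x4 = kg of bone meal, x5 = kg of MAP.
Minimize 1.2x1 + 0.15x2 + 0.54x3 + 0.5x4 + 0.63x5 s.t.:
  0.13x1 + 0.04x4 + 0.11x5 ≥ 0.09   (nitrogen)
  0.44x1 + 0.59x3 ≥ 0.69   (potassium (K₂O))
  0.2x4 + 0.53x5 ≥ 0.24   (phosphorus (P₂O₅))
  0.18x2 + 0.01x5 ≥ 0.22   (sulfur)
  x1 ≤ 3
  x1, x2, x3, x4, x5 ≥ 0.
At the optimum only gypsum, muriate of potash, MAP are positive (potassium nitrate, bone meal = 0). The nitrogen, potassium (K₂O), sulfur requirements are met with equality.
So gypsum = 1.177 kg, muriate of potash = 1.169 kg, MAP = 0.8182 kg.
Hence cost = 0.15·1.177 + 0.54·1.169 + 0.63·0.8182 = $1.3233.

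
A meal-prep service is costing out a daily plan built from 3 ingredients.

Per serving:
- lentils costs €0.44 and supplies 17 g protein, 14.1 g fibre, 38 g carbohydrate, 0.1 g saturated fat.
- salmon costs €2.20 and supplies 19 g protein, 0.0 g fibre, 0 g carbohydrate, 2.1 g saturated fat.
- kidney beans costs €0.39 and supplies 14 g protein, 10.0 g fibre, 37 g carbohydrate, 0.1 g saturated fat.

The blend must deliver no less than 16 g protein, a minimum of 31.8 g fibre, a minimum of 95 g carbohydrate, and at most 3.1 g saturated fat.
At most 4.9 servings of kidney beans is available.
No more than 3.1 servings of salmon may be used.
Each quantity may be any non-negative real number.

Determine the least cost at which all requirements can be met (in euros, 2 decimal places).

Treat it as an LP. Let x1 = servings of lentils, x2 = servings of salmon, x3 = servings of kidney beans.
Minimise 0.44x1 + 2.2x2 + 0.39x3 s.t.:
  17x1 + 19x2 + 14x3 ≥ 16   (protein)
  14.1x1 + 10x3 ≥ 31.8   (fibre)
  38x1 + 37x3 ≥ 95   (carbohydrate)
  0.1x1 + 2.1x2 + 0.1x3 ≤ 3.1   (saturated fat)
  x3 ≤ 4.9
  x2 ≤ 3.1
  x1, x2, x3 ≥ 0.
The optimal basis is {lentils, kidney beans}; salmon drops out. The fibre and carbohydrate requirements are met with equality.
So lentils = 1.599 servings, kidney beans = 0.9252 servings.
Objective = 0.44·1.599 + 0.39·0.9252 = 1.0644.

€1.06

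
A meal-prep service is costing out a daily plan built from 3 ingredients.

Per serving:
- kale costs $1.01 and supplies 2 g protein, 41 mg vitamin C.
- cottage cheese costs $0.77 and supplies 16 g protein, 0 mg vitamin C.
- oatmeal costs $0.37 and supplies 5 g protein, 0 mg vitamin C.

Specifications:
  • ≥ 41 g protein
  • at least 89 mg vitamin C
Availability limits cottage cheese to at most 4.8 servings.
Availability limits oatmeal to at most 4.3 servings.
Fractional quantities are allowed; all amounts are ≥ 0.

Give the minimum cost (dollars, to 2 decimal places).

This is a linear program. Let x1 = servings of kale, x2 = servings of cottage cheese, x3 = servings of oatmeal.
min 1.01x1 + 0.77x2 + 0.37x3 subject to:
  2x1 + 16x2 + 5x3 ≥ 41   (protein)
  41x1 ≥ 89   (vitamin C)
  x2 ≤ 4.8
  x3 ≤ 4.3
  x1, x2, x3 ≥ 0.
The optimal basis is {kale, cottage cheese}; oatmeal drops out. Binding constraints: protein and vitamin C.
So kale = 2.171 servings, cottage cheese = 2.291 servings.
Objective = 1.01·2.171 + 0.77·2.291 = 3.9568.

$3.96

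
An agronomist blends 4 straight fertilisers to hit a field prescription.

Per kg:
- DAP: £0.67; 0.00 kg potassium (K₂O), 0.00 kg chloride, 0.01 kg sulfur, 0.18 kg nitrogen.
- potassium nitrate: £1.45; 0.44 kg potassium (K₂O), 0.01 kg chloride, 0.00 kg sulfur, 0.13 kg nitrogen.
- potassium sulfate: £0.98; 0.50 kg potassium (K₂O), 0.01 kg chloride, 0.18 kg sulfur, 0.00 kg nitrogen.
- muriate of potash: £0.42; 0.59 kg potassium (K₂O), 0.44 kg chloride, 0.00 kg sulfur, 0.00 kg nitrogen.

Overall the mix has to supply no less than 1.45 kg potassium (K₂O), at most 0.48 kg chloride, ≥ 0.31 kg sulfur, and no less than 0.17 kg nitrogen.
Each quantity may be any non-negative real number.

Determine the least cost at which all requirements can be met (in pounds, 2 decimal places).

£2.71

Set it up as a linear program. Let x1 = kg of DAP, x2 = kg of potassium nitrate, x3 = kg of potassium sulfate, x4 = kg of muriate of potash.
min 0.67x1 + 1.45x2 + 0.98x3 + 0.42x4 subject to:
  0.44x2 + 0.5x3 + 0.59x4 ≥ 1.45   (potassium (K₂O))
  0.01x2 + 0.01x3 + 0.44x4 ≤ 0.48   (chloride)
  0.01x1 + 0.18x3 ≥ 0.31   (sulfur)
  0.18x1 + 0.13x2 ≥ 0.17   (nitrogen)
  x1, x2, x3, x4 ≥ 0.
The cheapest feasible vertex uses only DAP, potassium sulfate, muriate of potash; potassium nitrate is not used. Binding constraints: potassium (K₂O), sulfur, nitrogen.
Optimal quantities: DAP = 0.9444 kg, potassium sulfate = 1.67 kg, muriate of potash = 1.043 kg.
Objective = 0.67·0.9444 + 0.98·1.67 + 0.42·1.043 = 2.7074.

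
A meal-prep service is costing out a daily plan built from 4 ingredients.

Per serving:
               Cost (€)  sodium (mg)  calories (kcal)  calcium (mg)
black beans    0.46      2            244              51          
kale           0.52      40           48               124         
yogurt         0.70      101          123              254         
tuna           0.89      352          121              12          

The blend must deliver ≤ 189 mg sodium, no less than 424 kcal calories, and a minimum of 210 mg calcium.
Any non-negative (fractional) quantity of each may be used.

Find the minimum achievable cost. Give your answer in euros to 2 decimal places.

€1.05

This is a linear program. Let x1 = servings of black beans, x2 = servings of kale, x3 = servings of yogurt, x4 = servings of tuna.
Minimise 0.46x1 + 0.52x2 + 0.7x3 + 0.89x4 s.t.:
  2x1 + 40x2 + 101x3 + 352x4 ≤ 189   (sodium)
  244x1 + 48x2 + 123x3 + 121x4 ≥ 424   (calories)
  51x1 + 124x2 + 254x3 + 12x4 ≥ 210   (calcium)
  x1, x2, x3, x4 ≥ 0.
At the optimum only black beans, yogurt are positive (kale, tuna = 0). There the calories and calcium constraints are tight.
Solving gives x1 = 1.47, x3 = 0.5317.
Total cost: 0.46·1.47 + 0.7·0.5317 = 1.0484.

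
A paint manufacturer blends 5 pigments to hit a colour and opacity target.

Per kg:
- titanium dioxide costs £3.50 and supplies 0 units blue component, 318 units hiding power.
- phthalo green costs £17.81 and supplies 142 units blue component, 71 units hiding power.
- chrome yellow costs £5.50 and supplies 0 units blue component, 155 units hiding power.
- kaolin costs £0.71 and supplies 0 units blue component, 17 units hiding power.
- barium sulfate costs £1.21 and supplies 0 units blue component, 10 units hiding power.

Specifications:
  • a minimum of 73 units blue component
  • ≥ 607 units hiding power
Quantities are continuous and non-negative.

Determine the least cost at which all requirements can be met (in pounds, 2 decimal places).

Let x1 = kg of titanium dioxide, x2 = kg of phthalo green, x3 = kg of chrome yellow, x4 = kg of kaolin, x5 = kg of barium sulfate.
min 3.5x1 + 17.81x2 + 5.5x3 + 0.71x4 + 1.21x5 s.t.:
  142x2 ≥ 73   (blue component)
  318x1 + 71x2 + 155x3 + 17x4 + 10x5 ≥ 607   (hiding power)
  x1, x2, x3, x4, x5 ≥ 0.
The cheapest feasible vertex uses only titanium dioxide, phthalo green; chrome yellow, kaolin, barium sulfate are not used. The blue component and hiding power requirements are met with equality.
So titanium dioxide = 1.794 kg, phthalo green = 0.51408 kg.
Cost = 3.5·1.794 + 17.81·0.51408 = 15.4348.

£15.43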